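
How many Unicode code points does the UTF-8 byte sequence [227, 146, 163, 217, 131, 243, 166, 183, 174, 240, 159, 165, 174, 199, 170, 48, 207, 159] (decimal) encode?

7

Byte at offset 0: 0xE3 = 11100011 → 3-byte char (#1). Advance 3.
Byte at offset 3: 0xD9 = 11011001 → 2-byte char (#2). Advance 2.
Byte at offset 5: 0xF3 = 11110011 → 4-byte char (#3). Advance 4.
Byte at offset 9: 0xF0 = 11110000 → 4-byte char (#4). Advance 4.
Byte at offset 13: 0xC7 = 11000111 → 2-byte char (#5). Advance 2.
Byte at offset 15: 0x30 = 00110000 → 1-byte char (#6). Advance 1.
Byte at offset 16: 0xCF = 11001111 → 2-byte char (#7). Advance 2.
Reached end at offset 18 after 7 code points.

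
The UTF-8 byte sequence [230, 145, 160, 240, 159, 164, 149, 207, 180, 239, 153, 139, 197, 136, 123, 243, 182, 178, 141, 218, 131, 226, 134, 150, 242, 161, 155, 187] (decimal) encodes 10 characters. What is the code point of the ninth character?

Offset 0: leading byte 0xE6 = 11100110 → 3-byte char #1 = E6 91 A0.
Offset 3: leading byte 0xF0 = 11110000 → 4-byte char #2 = F0 9F A4 95.
Offset 7: leading byte 0xCF = 11001111 → 2-byte char #3 = CF B4.
Offset 9: leading byte 0xEF = 11101111 → 3-byte char #4 = EF 99 8B.
Offset 12: leading byte 0xC5 = 11000101 → 2-byte char #5 = C5 88.
Offset 14: leading byte 0x7B = 01111011 → 1-byte char #6 = 7B.
Offset 15: leading byte 0xF3 = 11110011 → 4-byte char #7 = F3 B6 B2 8D.
Offset 19: leading byte 0xDA = 11011010 → 2-byte char #8 = DA 83.
Offset 21: leading byte 0xE2 = 11100010 → 3-byte char #9 = E2 86 96.
Leading byte 0xE2 = 11100010 matches 1110xxxx → 3-byte sequence.
Byte 1: 0xE2 = 11100010, payload 0010 (4 bits).
Byte 2: 0x86 = 10000110 (10xxxxxx ✓), payload 000110.
Byte 3: 0x96 = 10010110 (10xxxxxx ✓), payload 010110.
Concatenate: 0010000110010110 = 0x2196 (16 bits → U+2196).

U+2196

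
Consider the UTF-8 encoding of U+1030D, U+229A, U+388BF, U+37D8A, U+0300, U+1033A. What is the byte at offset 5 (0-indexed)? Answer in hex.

0x8A

U+1030D → 4-byte form F0 90 8C 8D at offsets 0–3.
U+229A → 3-byte form E2 8A 9A at offsets 4–6.
Offset 5 falls in char 2's range; it's byte 2 of E2 8A 9A = 0x8A.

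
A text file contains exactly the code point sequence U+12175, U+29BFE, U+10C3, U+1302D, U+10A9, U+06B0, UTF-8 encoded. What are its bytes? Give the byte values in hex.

F0 92 85 B5 F0 A9 AF BE E1 83 83 F0 93 80 AD E1 82 A9 DA B0

U+12175: 4-byte form → F0 92 85 B5.
U+29BFE: 4-byte form → F0 A9 AF BE.
U+10C3: 3-byte form → E1 83 83.
U+1302D: 4-byte form → F0 93 80 AD.
U+10A9: 3-byte form → E1 82 A9.
U+06B0: 2-byte form → DA B0.
Concatenated (20 bytes): F0 92 85 B5 F0 A9 AF BE E1 83 83 F0 93 80 AD E1 82 A9 DA B0.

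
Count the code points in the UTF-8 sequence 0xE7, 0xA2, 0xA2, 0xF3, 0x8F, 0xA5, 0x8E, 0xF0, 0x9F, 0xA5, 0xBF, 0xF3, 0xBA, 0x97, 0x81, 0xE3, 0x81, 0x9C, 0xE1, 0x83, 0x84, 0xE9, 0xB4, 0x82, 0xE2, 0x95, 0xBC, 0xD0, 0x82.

Byte at offset 0: 0xE7 = 11100111 → 3-byte char (#1). Advance 3.
Byte at offset 3: 0xF3 = 11110011 → 4-byte char (#2). Advance 4.
Byte at offset 7: 0xF0 = 11110000 → 4-byte char (#3). Advance 4.
Byte at offset 11: 0xF3 = 11110011 → 4-byte char (#4). Advance 4.
Byte at offset 15: 0xE3 = 11100011 → 3-byte char (#5). Advance 3.
Byte at offset 18: 0xE1 = 11100001 → 3-byte char (#6). Advance 3.
Byte at offset 21: 0xE9 = 11101001 → 3-byte char (#7). Advance 3.
Byte at offset 24: 0xE2 = 11100010 → 3-byte char (#8). Advance 3.
Byte at offset 27: 0xD0 = 11010000 → 2-byte char (#9). Advance 2.
Reached end at offset 29 after 9 code points.

9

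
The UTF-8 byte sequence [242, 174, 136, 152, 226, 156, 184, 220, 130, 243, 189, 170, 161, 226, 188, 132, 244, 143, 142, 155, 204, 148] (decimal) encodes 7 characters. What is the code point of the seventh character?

U+0314

Offset 0: leading byte 0xF2 = 11110010 → 4-byte char #1 = F2 AE 88 98.
Offset 4: leading byte 0xE2 = 11100010 → 3-byte char #2 = E2 9C B8.
Offset 7: leading byte 0xDC = 11011100 → 2-byte char #3 = DC 82.
Offset 9: leading byte 0xF3 = 11110011 → 4-byte char #4 = F3 BD AA A1.
Offset 13: leading byte 0xE2 = 11100010 → 3-byte char #5 = E2 BC 84.
Offset 16: leading byte 0xF4 = 11110100 → 4-byte char #6 = F4 8F 8E 9B.
Offset 20: leading byte 0xCC = 11001100 → 2-byte char #7 = CC 94.
Leading byte 0xCC = 11001100 matches 110xxxxx → 2-byte sequence.
Byte 1: 0xCC = 11001100, payload 01100 (5 bits).
Byte 2: 0x94 = 10010100 (10xxxxxx ✓), payload 010100.
Concatenate: 01100010100 = 0x314 (11 bits → U+0314).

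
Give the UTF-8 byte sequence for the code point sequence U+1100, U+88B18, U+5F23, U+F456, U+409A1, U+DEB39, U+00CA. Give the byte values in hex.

U+1100: 3-byte form → E1 84 80.
U+88B18: 4-byte form → F2 88 AC 98.
U+5F23: 3-byte form → E5 BC A3.
U+F456: 3-byte form → EF 91 96.
U+409A1: 4-byte form → F1 80 A6 A1.
U+DEB39: 4-byte form → F3 9E AC B9.
U+00CA: 2-byte form → C3 8A.
Concatenated (23 bytes): E1 84 80 F2 88 AC 98 E5 BC A3 EF 91 96 F1 80 A6 A1 F3 9E AC B9 C3 8A.

E1 84 80 F2 88 AC 98 E5 BC A3 EF 91 96 F1 80 A6 A1 F3 9E AC B9 C3 8A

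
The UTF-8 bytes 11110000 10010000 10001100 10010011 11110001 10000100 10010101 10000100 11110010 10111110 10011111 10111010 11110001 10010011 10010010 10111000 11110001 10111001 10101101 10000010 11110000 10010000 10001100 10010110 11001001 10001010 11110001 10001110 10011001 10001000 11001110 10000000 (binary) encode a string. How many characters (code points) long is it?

Byte at offset 0: 0xF0 = 11110000 → 4-byte char (#1). Advance 4.
Byte at offset 4: 0xF1 = 11110001 → 4-byte char (#2). Advance 4.
Byte at offset 8: 0xF2 = 11110010 → 4-byte char (#3). Advance 4.
Byte at offset 12: 0xF1 = 11110001 → 4-byte char (#4). Advance 4.
Byte at offset 16: 0xF1 = 11110001 → 4-byte char (#5). Advance 4.
Byte at offset 20: 0xF0 = 11110000 → 4-byte char (#6). Advance 4.
Byte at offset 24: 0xC9 = 11001001 → 2-byte char (#7). Advance 2.
Byte at offset 26: 0xF1 = 11110001 → 4-byte char (#8). Advance 4.
Byte at offset 30: 0xCE = 11001110 → 2-byte char (#9). Advance 2.
Reached end at offset 32 after 9 code points.

9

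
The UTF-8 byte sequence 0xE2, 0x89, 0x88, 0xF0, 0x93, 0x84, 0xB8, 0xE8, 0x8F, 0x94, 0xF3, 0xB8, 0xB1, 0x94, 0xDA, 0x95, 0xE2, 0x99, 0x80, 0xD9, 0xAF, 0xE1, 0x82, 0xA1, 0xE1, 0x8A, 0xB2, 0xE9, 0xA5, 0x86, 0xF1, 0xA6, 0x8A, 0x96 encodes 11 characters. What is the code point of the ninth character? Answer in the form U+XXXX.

Offset 0: leading byte 0xE2 = 11100010 → 3-byte char #1 = E2 89 88.
Offset 3: leading byte 0xF0 = 11110000 → 4-byte char #2 = F0 93 84 B8.
Offset 7: leading byte 0xE8 = 11101000 → 3-byte char #3 = E8 8F 94.
Offset 10: leading byte 0xF3 = 11110011 → 4-byte char #4 = F3 B8 B1 94.
Offset 14: leading byte 0xDA = 11011010 → 2-byte char #5 = DA 95.
Offset 16: leading byte 0xE2 = 11100010 → 3-byte char #6 = E2 99 80.
Offset 19: leading byte 0xD9 = 11011001 → 2-byte char #7 = D9 AF.
Offset 21: leading byte 0xE1 = 11100001 → 3-byte char #8 = E1 82 A1.
Offset 24: leading byte 0xE1 = 11100001 → 3-byte char #9 = E1 8A B2.
Leading byte 0xE1 = 11100001 matches 1110xxxx → 3-byte sequence.
Byte 1: 0xE1 = 11100001, payload 0001 (4 bits).
Byte 2: 0x8A = 10001010 (10xxxxxx ✓), payload 001010.
Byte 3: 0xB2 = 10110010 (10xxxxxx ✓), payload 110010.
Concatenate: 0001001010110010 = 0x12B2 (16 bits → U+12B2).

U+12B2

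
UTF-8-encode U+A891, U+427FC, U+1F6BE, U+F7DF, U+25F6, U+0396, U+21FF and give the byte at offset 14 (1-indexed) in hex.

0x9F

1-indexed offset 14 is 0-indexed offset 13.
U+A891 → 3-byte form EA A2 91 at offsets 0–2.
U+427FC → 4-byte form F1 82 9F BC at offsets 3–6.
U+1F6BE → 4-byte form F0 9F 9A BE at offsets 7–10.
U+F7DF → 3-byte form EF 9F 9F at offsets 11–13.
Offset 13 falls in char 4's range; it's byte 3 of EF 9F 9F = 0x9F.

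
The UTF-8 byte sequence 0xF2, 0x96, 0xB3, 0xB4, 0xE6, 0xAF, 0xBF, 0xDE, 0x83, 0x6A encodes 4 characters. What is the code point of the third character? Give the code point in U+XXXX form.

Offset 0: leading byte 0xF2 = 11110010 → 4-byte char #1 = F2 96 B3 B4.
Offset 4: leading byte 0xE6 = 11100110 → 3-byte char #2 = E6 AF BF.
Offset 7: leading byte 0xDE = 11011110 → 2-byte char #3 = DE 83.
Leading byte 0xDE = 11011110 matches 110xxxxx → 2-byte sequence.
Byte 1: 0xDE = 11011110, payload 11110 (5 bits).
Byte 2: 0x83 = 10000011 (10xxxxxx ✓), payload 000011.
Concatenate: 11110000011 = 0x783 (11 bits → U+0783).

U+0783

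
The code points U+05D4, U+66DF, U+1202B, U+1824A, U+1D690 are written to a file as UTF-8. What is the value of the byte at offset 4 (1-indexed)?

1-indexed offset 4 is 0-indexed offset 3.
U+05D4 → 2-byte form D7 94 at offsets 0–1.
U+66DF → 3-byte form E6 9B 9F at offsets 2–4.
Offset 3 falls in char 2's range; it's byte 2 of E6 9B 9F = 0x9B.

0x9B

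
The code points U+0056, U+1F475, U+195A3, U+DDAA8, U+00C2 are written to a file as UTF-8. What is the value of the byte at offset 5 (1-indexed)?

1-indexed offset 5 is 0-indexed offset 4.
U+0056 → 1-byte form 56 at offsets 0–0.
U+1F475 → 4-byte form F0 9F 91 B5 at offsets 1–4.
Offset 4 falls in char 2's range; it's byte 4 of F0 9F 91 B5 = 0xB5.

0xB5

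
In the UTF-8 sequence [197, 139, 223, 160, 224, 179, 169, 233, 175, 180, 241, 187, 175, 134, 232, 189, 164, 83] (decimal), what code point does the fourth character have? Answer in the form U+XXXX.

U+9BF4

Offset 0: leading byte 0xC5 = 11000101 → 2-byte char #1 = C5 8B.
Offset 2: leading byte 0xDF = 11011111 → 2-byte char #2 = DF A0.
Offset 4: leading byte 0xE0 = 11100000 → 3-byte char #3 = E0 B3 A9.
Offset 7: leading byte 0xE9 = 11101001 → 3-byte char #4 = E9 AF B4.
Leading byte 0xE9 = 11101001 matches 1110xxxx → 3-byte sequence.
Byte 1: 0xE9 = 11101001, payload 1001 (4 bits).
Byte 2: 0xAF = 10101111 (10xxxxxx ✓), payload 101111.
Byte 3: 0xB4 = 10110100 (10xxxxxx ✓), payload 110100.
Concatenate: 1001101111110100 = 0x9BF4 (16 bits → U+9BF4).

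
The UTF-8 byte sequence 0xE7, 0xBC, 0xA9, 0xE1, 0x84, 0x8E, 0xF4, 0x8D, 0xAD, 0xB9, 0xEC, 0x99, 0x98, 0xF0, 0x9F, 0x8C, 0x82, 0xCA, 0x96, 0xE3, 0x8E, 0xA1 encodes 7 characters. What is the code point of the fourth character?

U+C658

Offset 0: leading byte 0xE7 = 11100111 → 3-byte char #1 = E7 BC A9.
Offset 3: leading byte 0xE1 = 11100001 → 3-byte char #2 = E1 84 8E.
Offset 6: leading byte 0xF4 = 11110100 → 4-byte char #3 = F4 8D AD B9.
Offset 10: leading byte 0xEC = 11101100 → 3-byte char #4 = EC 99 98.
Leading byte 0xEC = 11101100 matches 1110xxxx → 3-byte sequence.
Byte 1: 0xEC = 11101100, payload 1100 (4 bits).
Byte 2: 0x99 = 10011001 (10xxxxxx ✓), payload 011001.
Byte 3: 0x98 = 10011000 (10xxxxxx ✓), payload 011000.
Concatenate: 1100011001011000 = 0xC658 (16 bits → U+C658).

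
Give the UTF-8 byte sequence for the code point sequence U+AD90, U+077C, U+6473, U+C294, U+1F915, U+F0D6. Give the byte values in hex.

U+AD90: 3-byte form → EA B6 90.
U+077C: 2-byte form → DD BC.
U+6473: 3-byte form → E6 91 B3.
U+C294: 3-byte form → EC 8A 94.
U+1F915: 4-byte form → F0 9F A4 95.
U+F0D6: 3-byte form → EF 83 96.
Concatenated (18 bytes): EA B6 90 DD BC E6 91 B3 EC 8A 94 F0 9F A4 95 EF 83 96.

EA B6 90 DD BC E6 91 B3 EC 8A 94 F0 9F A4 95 EF 83 96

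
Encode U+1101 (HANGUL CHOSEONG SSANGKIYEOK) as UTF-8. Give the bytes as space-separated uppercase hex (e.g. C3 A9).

E1 84 81

U+1101 = 0x1101 = 4353 decimal. In range U+0800–U+FFFF → 3-byte form: 1110xxxx 10xxxxxx 10xxxxxx.
Binary (16 bits): 0001000100000001.
Split 4+6+6: 0001 | 000100 | 000001.
Byte 1: 11100001 = 0xE1.
Byte 2: 10000100 = 0x84.
Byte 3: 10000001 = 0x81.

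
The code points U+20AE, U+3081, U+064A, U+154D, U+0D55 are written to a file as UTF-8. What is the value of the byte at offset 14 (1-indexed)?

0x95

1-indexed offset 14 is 0-indexed offset 13.
U+20AE → 3-byte form E2 82 AE at offsets 0–2.
U+3081 → 3-byte form E3 82 81 at offsets 3–5.
U+064A → 2-byte form D9 8A at offsets 6–7.
U+154D → 3-byte form E1 95 8D at offsets 8–10.
U+0D55 → 3-byte form E0 B5 95 at offsets 11–13.
Offset 13 falls in char 5's range; it's byte 3 of E0 B5 95 = 0x95.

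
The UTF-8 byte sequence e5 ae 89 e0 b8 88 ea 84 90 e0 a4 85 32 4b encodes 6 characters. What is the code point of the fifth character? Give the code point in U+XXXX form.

Offset 0: leading byte 0xE5 = 11100101 → 3-byte char #1 = E5 AE 89.
Offset 3: leading byte 0xE0 = 11100000 → 3-byte char #2 = E0 B8 88.
Offset 6: leading byte 0xEA = 11101010 → 3-byte char #3 = EA 84 90.
Offset 9: leading byte 0xE0 = 11100000 → 3-byte char #4 = E0 A4 85.
Offset 12: leading byte 0x32 = 00110010 → 1-byte char #5 = 32.
Leading byte 0x32 = 00110010 matches 0xxxxxxx → 1-byte sequence.
Byte 1: 0x32 = 00110010, payload 0110010 (7 bits).
Concatenate: 0110010 = 0x32 (7 bits → U+0032).

U+0032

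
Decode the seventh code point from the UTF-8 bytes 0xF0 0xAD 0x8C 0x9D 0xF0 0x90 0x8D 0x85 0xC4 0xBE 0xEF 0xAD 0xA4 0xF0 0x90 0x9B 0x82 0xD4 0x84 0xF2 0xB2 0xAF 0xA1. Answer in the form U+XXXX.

U+B2BE1

Offset 0: leading byte 0xF0 = 11110000 → 4-byte char #1 = F0 AD 8C 9D.
Offset 4: leading byte 0xF0 = 11110000 → 4-byte char #2 = F0 90 8D 85.
Offset 8: leading byte 0xC4 = 11000100 → 2-byte char #3 = C4 BE.
Offset 10: leading byte 0xEF = 11101111 → 3-byte char #4 = EF AD A4.
Offset 13: leading byte 0xF0 = 11110000 → 4-byte char #5 = F0 90 9B 82.
Offset 17: leading byte 0xD4 = 11010100 → 2-byte char #6 = D4 84.
Offset 19: leading byte 0xF2 = 11110010 → 4-byte char #7 = F2 B2 AF A1.
Leading byte 0xF2 = 11110010 matches 11110xxx → 4-byte sequence.
Byte 1: 0xF2 = 11110010, payload 010 (3 bits).
Byte 2: 0xB2 = 10110010 (10xxxxxx ✓), payload 110010.
Byte 3: 0xAF = 10101111 (10xxxxxx ✓), payload 101111.
Byte 4: 0xA1 = 10100001 (10xxxxxx ✓), payload 100001.
Concatenate: 010110010101111100001 = 0xB2BE1 (21 bits → U+B2BE1).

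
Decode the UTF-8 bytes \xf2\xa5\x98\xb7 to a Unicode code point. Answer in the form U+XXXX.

Leading byte 0xF2 = 11110010 matches 11110xxx → 4-byte sequence.
Byte 1: 0xF2 = 11110010, payload 010 (3 bits).
Byte 2: 0xA5 = 10100101 (10xxxxxx ✓), payload 100101.
Byte 3: 0x98 = 10011000 (10xxxxxx ✓), payload 011000.
Byte 4: 0xB7 = 10110111 (10xxxxxx ✓), payload 110111.
Concatenate: 010100101011000110111 = 0xA5637 (21 bits → U+A5637).

U+A5637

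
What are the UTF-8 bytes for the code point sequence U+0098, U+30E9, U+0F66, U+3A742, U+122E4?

U+0098: 2-byte form → C2 98.
U+30E9: 3-byte form → E3 83 A9.
U+0F66: 3-byte form → E0 BD A6.
U+3A742: 4-byte form → F0 BA 9D 82.
U+122E4: 4-byte form → F0 92 8B A4.
Concatenated (16 bytes): C2 98 E3 83 A9 E0 BD A6 F0 BA 9D 82 F0 92 8B A4.

C2 98 E3 83 A9 E0 BD A6 F0 BA 9D 82 F0 92 8B A4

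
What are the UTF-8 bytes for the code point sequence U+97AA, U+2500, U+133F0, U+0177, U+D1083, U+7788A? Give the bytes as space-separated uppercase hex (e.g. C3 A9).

U+97AA: 3-byte form → E9 9E AA.
U+2500: 3-byte form → E2 94 80.
U+133F0: 4-byte form → F0 93 8F B0.
U+0177: 2-byte form → C5 B7.
U+D1083: 4-byte form → F3 91 82 83.
U+7788A: 4-byte form → F1 B7 A2 8A.
Concatenated (20 bytes): E9 9E AA E2 94 80 F0 93 8F B0 C5 B7 F3 91 82 83 F1 B7 A2 8A.

E9 9E AA E2 94 80 F0 93 8F B0 C5 B7 F3 91 82 83 F1 B7 A2 8A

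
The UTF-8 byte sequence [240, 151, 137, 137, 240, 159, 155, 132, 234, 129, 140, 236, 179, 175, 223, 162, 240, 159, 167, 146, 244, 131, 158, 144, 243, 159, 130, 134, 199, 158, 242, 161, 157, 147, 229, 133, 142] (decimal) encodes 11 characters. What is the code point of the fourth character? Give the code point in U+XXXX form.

U+CCEF

Offset 0: leading byte 0xF0 = 11110000 → 4-byte char #1 = F0 97 89 89.
Offset 4: leading byte 0xF0 = 11110000 → 4-byte char #2 = F0 9F 9B 84.
Offset 8: leading byte 0xEA = 11101010 → 3-byte char #3 = EA 81 8C.
Offset 11: leading byte 0xEC = 11101100 → 3-byte char #4 = EC B3 AF.
Leading byte 0xEC = 11101100 matches 1110xxxx → 3-byte sequence.
Byte 1: 0xEC = 11101100, payload 1100 (4 bits).
Byte 2: 0xB3 = 10110011 (10xxxxxx ✓), payload 110011.
Byte 3: 0xAF = 10101111 (10xxxxxx ✓), payload 101111.
Concatenate: 1100110011101111 = 0xCCEF (16 bits → U+CCEF).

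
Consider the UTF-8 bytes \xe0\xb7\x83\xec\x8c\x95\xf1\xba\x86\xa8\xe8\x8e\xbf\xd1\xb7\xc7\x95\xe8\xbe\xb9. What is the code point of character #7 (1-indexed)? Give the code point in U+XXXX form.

Offset 0: leading byte 0xE0 = 11100000 → 3-byte char #1 = E0 B7 83.
Offset 3: leading byte 0xEC = 11101100 → 3-byte char #2 = EC 8C 95.
Offset 6: leading byte 0xF1 = 11110001 → 4-byte char #3 = F1 BA 86 A8.
Offset 10: leading byte 0xE8 = 11101000 → 3-byte char #4 = E8 8E BF.
Offset 13: leading byte 0xD1 = 11010001 → 2-byte char #5 = D1 B7.
Offset 15: leading byte 0xC7 = 11000111 → 2-byte char #6 = C7 95.
Offset 17: leading byte 0xE8 = 11101000 → 3-byte char #7 = E8 BE B9.
Leading byte 0xE8 = 11101000 matches 1110xxxx → 3-byte sequence.
Byte 1: 0xE8 = 11101000, payload 1000 (4 bits).
Byte 2: 0xBE = 10111110 (10xxxxxx ✓), payload 111110.
Byte 3: 0xB9 = 10111001 (10xxxxxx ✓), payload 111001.
Concatenate: 1000111110111001 = 0x8FB9 (16 bits → U+8FB9).

U+8FB9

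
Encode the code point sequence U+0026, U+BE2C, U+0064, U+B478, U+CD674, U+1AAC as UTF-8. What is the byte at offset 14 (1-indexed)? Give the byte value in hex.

1-indexed offset 14 is 0-indexed offset 13.
U+0026 → 1-byte form 26 at offsets 0–0.
U+BE2C → 3-byte form EB B8 AC at offsets 1–3.
U+0064 → 1-byte form 64 at offsets 4–4.
U+B478 → 3-byte form EB 91 B8 at offsets 5–7.
U+CD674 → 4-byte form F3 8D 99 B4 at offsets 8–11.
U+1AAC → 3-byte form E1 AA AC at offsets 12–14.
Offset 13 falls in char 6's range; it's byte 2 of E1 AA AC = 0xAA.

0xAA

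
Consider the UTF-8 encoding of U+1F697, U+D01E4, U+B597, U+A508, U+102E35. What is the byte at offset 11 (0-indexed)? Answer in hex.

0xEA

U+1F697 → 4-byte form F0 9F 9A 97 at offsets 0–3.
U+D01E4 → 4-byte form F3 90 87 A4 at offsets 4–7.
U+B597 → 3-byte form EB 96 97 at offsets 8–10.
U+A508 → 3-byte form EA 94 88 at offsets 11–13.
Offset 11 falls in char 4's range; it's byte 1 of EA 94 88 = 0xEA.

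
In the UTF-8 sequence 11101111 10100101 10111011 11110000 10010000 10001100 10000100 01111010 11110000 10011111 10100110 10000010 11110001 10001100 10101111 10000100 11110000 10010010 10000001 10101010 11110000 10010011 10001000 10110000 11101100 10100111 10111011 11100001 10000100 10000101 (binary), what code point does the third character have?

U+007A

Offset 0: leading byte 0xEF = 11101111 → 3-byte char #1 = EF A5 BB.
Offset 3: leading byte 0xF0 = 11110000 → 4-byte char #2 = F0 90 8C 84.
Offset 7: leading byte 0x7A = 01111010 → 1-byte char #3 = 7A.
Leading byte 0x7A = 01111010 matches 0xxxxxxx → 1-byte sequence.
Byte 1: 0x7A = 01111010, payload 1111010 (7 bits).
Concatenate: 1111010 = 0x7A (7 bits → U+007A).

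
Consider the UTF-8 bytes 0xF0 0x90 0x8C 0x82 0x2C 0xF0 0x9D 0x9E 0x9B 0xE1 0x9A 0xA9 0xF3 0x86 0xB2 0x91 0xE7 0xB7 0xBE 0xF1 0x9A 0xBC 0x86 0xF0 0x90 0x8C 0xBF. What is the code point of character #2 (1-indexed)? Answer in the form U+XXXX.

U+002C

Offset 0: leading byte 0xF0 = 11110000 → 4-byte char #1 = F0 90 8C 82.
Offset 4: leading byte 0x2C = 00101100 → 1-byte char #2 = 2C.
Leading byte 0x2C = 00101100 matches 0xxxxxxx → 1-byte sequence.
Byte 1: 0x2C = 00101100, payload 0101100 (7 bits).
Concatenate: 0101100 = 0x2C (7 bits → U+002C).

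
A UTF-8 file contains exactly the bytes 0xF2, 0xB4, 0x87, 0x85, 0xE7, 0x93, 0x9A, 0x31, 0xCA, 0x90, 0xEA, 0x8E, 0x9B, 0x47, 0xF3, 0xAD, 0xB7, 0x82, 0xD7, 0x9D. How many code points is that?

Byte at offset 0: 0xF2 = 11110010 → 4-byte char (#1). Advance 4.
Byte at offset 4: 0xE7 = 11100111 → 3-byte char (#2). Advance 3.
Byte at offset 7: 0x31 = 00110001 → 1-byte char (#3). Advance 1.
Byte at offset 8: 0xCA = 11001010 → 2-byte char (#4). Advance 2.
Byte at offset 10: 0xEA = 11101010 → 3-byte char (#5). Advance 3.
Byte at offset 13: 0x47 = 01000111 → 1-byte char (#6). Advance 1.
Byte at offset 14: 0xF3 = 11110011 → 4-byte char (#7). Advance 4.
Byte at offset 18: 0xD7 = 11010111 → 2-byte char (#8). Advance 2.
Reached end at offset 20 after 8 code points.

8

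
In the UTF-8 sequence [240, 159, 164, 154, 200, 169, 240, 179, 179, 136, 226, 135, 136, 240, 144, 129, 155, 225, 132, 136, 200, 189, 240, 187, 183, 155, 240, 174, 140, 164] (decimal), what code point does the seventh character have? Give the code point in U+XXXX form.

Offset 0: leading byte 0xF0 = 11110000 → 4-byte char #1 = F0 9F A4 9A.
Offset 4: leading byte 0xC8 = 11001000 → 2-byte char #2 = C8 A9.
Offset 6: leading byte 0xF0 = 11110000 → 4-byte char #3 = F0 B3 B3 88.
Offset 10: leading byte 0xE2 = 11100010 → 3-byte char #4 = E2 87 88.
Offset 13: leading byte 0xF0 = 11110000 → 4-byte char #5 = F0 90 81 9B.
Offset 17: leading byte 0xE1 = 11100001 → 3-byte char #6 = E1 84 88.
Offset 20: leading byte 0xC8 = 11001000 → 2-byte char #7 = C8 BD.
Leading byte 0xC8 = 11001000 matches 110xxxxx → 2-byte sequence.
Byte 1: 0xC8 = 11001000, payload 01000 (5 bits).
Byte 2: 0xBD = 10111101 (10xxxxxx ✓), payload 111101.
Concatenate: 01000111101 = 0x23D (11 bits → U+023D).

U+023D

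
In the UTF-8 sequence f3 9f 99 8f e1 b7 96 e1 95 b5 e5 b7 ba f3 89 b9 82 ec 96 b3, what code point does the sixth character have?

U+C5B3

Offset 0: leading byte 0xF3 = 11110011 → 4-byte char #1 = F3 9F 99 8F.
Offset 4: leading byte 0xE1 = 11100001 → 3-byte char #2 = E1 B7 96.
Offset 7: leading byte 0xE1 = 11100001 → 3-byte char #3 = E1 95 B5.
Offset 10: leading byte 0xE5 = 11100101 → 3-byte char #4 = E5 B7 BA.
Offset 13: leading byte 0xF3 = 11110011 → 4-byte char #5 = F3 89 B9 82.
Offset 17: leading byte 0xEC = 11101100 → 3-byte char #6 = EC 96 B3.
Leading byte 0xEC = 11101100 matches 1110xxxx → 3-byte sequence.
Byte 1: 0xEC = 11101100, payload 1100 (4 bits).
Byte 2: 0x96 = 10010110 (10xxxxxx ✓), payload 010110.
Byte 3: 0xB3 = 10110011 (10xxxxxx ✓), payload 110011.
Concatenate: 1100010110110011 = 0xC5B3 (16 bits → U+C5B3).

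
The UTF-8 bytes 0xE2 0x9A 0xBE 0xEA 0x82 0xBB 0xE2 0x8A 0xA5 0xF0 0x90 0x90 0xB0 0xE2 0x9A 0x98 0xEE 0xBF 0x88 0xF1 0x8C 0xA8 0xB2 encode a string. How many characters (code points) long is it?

Byte at offset 0: 0xE2 = 11100010 → 3-byte char (#1). Advance 3.
Byte at offset 3: 0xEA = 11101010 → 3-byte char (#2). Advance 3.
Byte at offset 6: 0xE2 = 11100010 → 3-byte char (#3). Advance 3.
Byte at offset 9: 0xF0 = 11110000 → 4-byte char (#4). Advance 4.
Byte at offset 13: 0xE2 = 11100010 → 3-byte char (#5). Advance 3.
Byte at offset 16: 0xEE = 11101110 → 3-byte char (#6). Advance 3.
Byte at offset 19: 0xF1 = 11110001 → 4-byte char (#7). Advance 4.
Reached end at offset 23 after 7 code points.

7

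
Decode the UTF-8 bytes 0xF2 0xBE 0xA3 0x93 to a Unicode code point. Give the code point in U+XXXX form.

Leading byte 0xF2 = 11110010 matches 11110xxx → 4-byte sequence.
Byte 1: 0xF2 = 11110010, payload 010 (3 bits).
Byte 2: 0xBE = 10111110 (10xxxxxx ✓), payload 111110.
Byte 3: 0xA3 = 10100011 (10xxxxxx ✓), payload 100011.
Byte 4: 0x93 = 10010011 (10xxxxxx ✓), payload 010011.
Concatenate: 010111110100011010011 = 0xBE8D3 (21 bits → U+BE8D3).

U+BE8D3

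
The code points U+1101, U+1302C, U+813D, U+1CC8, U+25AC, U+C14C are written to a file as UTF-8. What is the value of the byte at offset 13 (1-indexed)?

0x88

1-indexed offset 13 is 0-indexed offset 12.
U+1101 → 3-byte form E1 84 81 at offsets 0–2.
U+1302C → 4-byte form F0 93 80 AC at offsets 3–6.
U+813D → 3-byte form E8 84 BD at offsets 7–9.
U+1CC8 → 3-byte form E1 B3 88 at offsets 10–12.
Offset 12 falls in char 4's range; it's byte 3 of E1 B3 88 = 0x88.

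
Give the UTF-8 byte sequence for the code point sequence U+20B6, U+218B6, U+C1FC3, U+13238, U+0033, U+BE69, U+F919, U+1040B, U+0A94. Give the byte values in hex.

E2 82 B6 F0 A1 A2 B6 F3 81 BF 83 F0 93 88 B8 33 EB B9 A9 EF A4 99 F0 90 90 8B E0 AA 94

U+20B6: 3-byte form → E2 82 B6.
U+218B6: 4-byte form → F0 A1 A2 B6.
U+C1FC3: 4-byte form → F3 81 BF 83.
U+13238: 4-byte form → F0 93 88 B8.
U+0033: 1-byte form → 33.
U+BE69: 3-byte form → EB B9 A9.
U+F919: 3-byte form → EF A4 99.
U+1040B: 4-byte form → F0 90 90 8B.
U+0A94: 3-byte form → E0 AA 94.
Concatenated (29 bytes): E2 82 B6 F0 A1 A2 B6 F3 81 BF 83 F0 93 88 B8 33 EB B9 A9 EF A4 99 F0 90 90 8B E0 AA 94.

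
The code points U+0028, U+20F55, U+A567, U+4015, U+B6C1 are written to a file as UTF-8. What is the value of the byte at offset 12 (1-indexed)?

1-indexed offset 12 is 0-indexed offset 11.
U+0028 → 1-byte form 28 at offsets 0–0.
U+20F55 → 4-byte form F0 A0 BD 95 at offsets 1–4.
U+A567 → 3-byte form EA 95 A7 at offsets 5–7.
U+4015 → 3-byte form E4 80 95 at offsets 8–10.
U+B6C1 → 3-byte form EB 9B 81 at offsets 11–13.
Offset 11 falls in char 5's range; it's byte 1 of EB 9B 81 = 0xEB.

0xEB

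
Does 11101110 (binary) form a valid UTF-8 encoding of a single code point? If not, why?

invalid (sequence truncated)

Leading byte 0xEE = 11101110 → 3-byte form, but only 1 byte is present.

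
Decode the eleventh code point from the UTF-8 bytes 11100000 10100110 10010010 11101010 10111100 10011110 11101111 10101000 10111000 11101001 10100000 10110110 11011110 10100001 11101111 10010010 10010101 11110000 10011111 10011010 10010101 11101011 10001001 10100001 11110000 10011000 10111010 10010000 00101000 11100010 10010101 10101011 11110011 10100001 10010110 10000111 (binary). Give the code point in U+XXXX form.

U+256B

Offset 0: leading byte 0xE0 = 11100000 → 3-byte char #1 = E0 A6 92.
Offset 3: leading byte 0xEA = 11101010 → 3-byte char #2 = EA BC 9E.
Offset 6: leading byte 0xEF = 11101111 → 3-byte char #3 = EF A8 B8.
Offset 9: leading byte 0xE9 = 11101001 → 3-byte char #4 = E9 A0 B6.
Offset 12: leading byte 0xDE = 11011110 → 2-byte char #5 = DE A1.
Offset 14: leading byte 0xEF = 11101111 → 3-byte char #6 = EF 92 95.
Offset 17: leading byte 0xF0 = 11110000 → 4-byte char #7 = F0 9F 9A 95.
Offset 21: leading byte 0xEB = 11101011 → 3-byte char #8 = EB 89 A1.
Offset 24: leading byte 0xF0 = 11110000 → 4-byte char #9 = F0 98 BA 90.
Offset 28: leading byte 0x28 = 00101000 → 1-byte char #10 = 28.
Offset 29: leading byte 0xE2 = 11100010 → 3-byte char #11 = E2 95 AB.
Leading byte 0xE2 = 11100010 matches 1110xxxx → 3-byte sequence.
Byte 1: 0xE2 = 11100010, payload 0010 (4 bits).
Byte 2: 0x95 = 10010101 (10xxxxxx ✓), payload 010101.
Byte 3: 0xAB = 10101011 (10xxxxxx ✓), payload 101011.
Concatenate: 0010010101101011 = 0x256B (16 bits → U+256B).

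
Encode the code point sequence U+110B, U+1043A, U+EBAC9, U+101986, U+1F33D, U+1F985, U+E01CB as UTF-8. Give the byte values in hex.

U+110B: 3-byte form → E1 84 8B.
U+1043A: 4-byte form → F0 90 90 BA.
U+EBAC9: 4-byte form → F3 AB AB 89.
U+101986: 4-byte form → F4 81 A6 86.
U+1F33D: 4-byte form → F0 9F 8C BD.
U+1F985: 4-byte form → F0 9F A6 85.
U+E01CB: 4-byte form → F3 A0 87 8B.
Concatenated (27 bytes): E1 84 8B F0 90 90 BA F3 AB AB 89 F4 81 A6 86 F0 9F 8C BD F0 9F A6 85 F3 A0 87 8B.

E1 84 8B F0 90 90 BA F3 AB AB 89 F4 81 A6 86 F0 9F 8C BD F0 9F A6 85 F3 A0 87 8B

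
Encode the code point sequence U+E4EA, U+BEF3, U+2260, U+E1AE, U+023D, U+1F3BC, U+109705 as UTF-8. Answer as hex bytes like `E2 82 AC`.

EE 93 AA EB BB B3 E2 89 A0 EE 86 AE C8 BD F0 9F 8E BC F4 89 9C 85

U+E4EA: 3-byte form → EE 93 AA.
U+BEF3: 3-byte form → EB BB B3.
U+2260: 3-byte form → E2 89 A0.
U+E1AE: 3-byte form → EE 86 AE.
U+023D: 2-byte form → C8 BD.
U+1F3BC: 4-byte form → F0 9F 8E BC.
U+109705: 4-byte form → F4 89 9C 85.
Concatenated (22 bytes): EE 93 AA EB BB B3 E2 89 A0 EE 86 AE C8 BD F0 9F 8E BC F4 89 9C 85.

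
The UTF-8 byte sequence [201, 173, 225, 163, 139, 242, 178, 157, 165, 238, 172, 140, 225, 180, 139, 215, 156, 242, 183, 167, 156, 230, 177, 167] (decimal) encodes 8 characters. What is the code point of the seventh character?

Offset 0: leading byte 0xC9 = 11001001 → 2-byte char #1 = C9 AD.
Offset 2: leading byte 0xE1 = 11100001 → 3-byte char #2 = E1 A3 8B.
Offset 5: leading byte 0xF2 = 11110010 → 4-byte char #3 = F2 B2 9D A5.
Offset 9: leading byte 0xEE = 11101110 → 3-byte char #4 = EE AC 8C.
Offset 12: leading byte 0xE1 = 11100001 → 3-byte char #5 = E1 B4 8B.
Offset 15: leading byte 0xD7 = 11010111 → 2-byte char #6 = D7 9C.
Offset 17: leading byte 0xF2 = 11110010 → 4-byte char #7 = F2 B7 A7 9C.
Leading byte 0xF2 = 11110010 matches 11110xxx → 4-byte sequence.
Byte 1: 0xF2 = 11110010, payload 010 (3 bits).
Byte 2: 0xB7 = 10110111 (10xxxxxx ✓), payload 110111.
Byte 3: 0xA7 = 10100111 (10xxxxxx ✓), payload 100111.
Byte 4: 0x9C = 10011100 (10xxxxxx ✓), payload 011100.
Concatenate: 010110111100111011100 = 0xB79DC (21 bits → U+B79DC).

U+B79DC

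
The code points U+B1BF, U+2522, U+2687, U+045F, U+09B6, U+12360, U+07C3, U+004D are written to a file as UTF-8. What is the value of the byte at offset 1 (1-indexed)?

0xEB

1-indexed offset 1 is 0-indexed offset 0.
U+B1BF → 3-byte form EB 86 BF at offsets 0–2.
Offset 0 falls in char 1's range; it's byte 1 of EB 86 BF = 0xEB.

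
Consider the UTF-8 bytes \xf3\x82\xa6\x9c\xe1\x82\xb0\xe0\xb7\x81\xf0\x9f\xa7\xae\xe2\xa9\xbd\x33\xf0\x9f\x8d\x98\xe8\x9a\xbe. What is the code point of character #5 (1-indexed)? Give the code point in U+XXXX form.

U+2A7D

Offset 0: leading byte 0xF3 = 11110011 → 4-byte char #1 = F3 82 A6 9C.
Offset 4: leading byte 0xE1 = 11100001 → 3-byte char #2 = E1 82 B0.
Offset 7: leading byte 0xE0 = 11100000 → 3-byte char #3 = E0 B7 81.
Offset 10: leading byte 0xF0 = 11110000 → 4-byte char #4 = F0 9F A7 AE.
Offset 14: leading byte 0xE2 = 11100010 → 3-byte char #5 = E2 A9 BD.
Leading byte 0xE2 = 11100010 matches 1110xxxx → 3-byte sequence.
Byte 1: 0xE2 = 11100010, payload 0010 (4 bits).
Byte 2: 0xA9 = 10101001 (10xxxxxx ✓), payload 101001.
Byte 3: 0xBD = 10111101 (10xxxxxx ✓), payload 111101.
Concatenate: 0010101001111101 = 0x2A7D (16 bits → U+2A7D).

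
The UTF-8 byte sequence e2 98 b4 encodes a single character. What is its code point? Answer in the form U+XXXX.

Leading byte 0xE2 = 11100010 matches 1110xxxx → 3-byte sequence.
Byte 1: 0xE2 = 11100010, payload 0010 (4 bits).
Byte 2: 0x98 = 10011000 (10xxxxxx ✓), payload 011000.
Byte 3: 0xB4 = 10110100 (10xxxxxx ✓), payload 110100.
Concatenate: 0010011000110100 = 0x2634 (16 bits → U+2634).

U+2634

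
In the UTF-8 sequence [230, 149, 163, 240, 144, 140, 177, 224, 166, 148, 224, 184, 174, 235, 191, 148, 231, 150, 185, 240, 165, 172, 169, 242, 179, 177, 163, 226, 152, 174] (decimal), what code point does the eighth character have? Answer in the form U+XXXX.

U+B3C63

Offset 0: leading byte 0xE6 = 11100110 → 3-byte char #1 = E6 95 A3.
Offset 3: leading byte 0xF0 = 11110000 → 4-byte char #2 = F0 90 8C B1.
Offset 7: leading byte 0xE0 = 11100000 → 3-byte char #3 = E0 A6 94.
Offset 10: leading byte 0xE0 = 11100000 → 3-byte char #4 = E0 B8 AE.
Offset 13: leading byte 0xEB = 11101011 → 3-byte char #5 = EB BF 94.
Offset 16: leading byte 0xE7 = 11100111 → 3-byte char #6 = E7 96 B9.
Offset 19: leading byte 0xF0 = 11110000 → 4-byte char #7 = F0 A5 AC A9.
Offset 23: leading byte 0xF2 = 11110010 → 4-byte char #8 = F2 B3 B1 A3.
Leading byte 0xF2 = 11110010 matches 11110xxx → 4-byte sequence.
Byte 1: 0xF2 = 11110010, payload 010 (3 bits).
Byte 2: 0xB3 = 10110011 (10xxxxxx ✓), payload 110011.
Byte 3: 0xB1 = 10110001 (10xxxxxx ✓), payload 110001.
Byte 4: 0xA3 = 10100011 (10xxxxxx ✓), payload 100011.
Concatenate: 010110011110001100011 = 0xB3C63 (21 bits → U+B3C63).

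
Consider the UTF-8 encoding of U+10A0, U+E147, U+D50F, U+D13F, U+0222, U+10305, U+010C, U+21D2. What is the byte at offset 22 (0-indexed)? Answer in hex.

U+10A0 → 3-byte form E1 82 A0 at offsets 0–2.
U+E147 → 3-byte form EE 85 87 at offsets 3–5.
U+D50F → 3-byte form ED 94 8F at offsets 6–8.
U+D13F → 3-byte form ED 84 BF at offsets 9–11.
U+0222 → 2-byte form C8 A2 at offsets 12–13.
U+10305 → 4-byte form F0 90 8C 85 at offsets 14–17.
U+010C → 2-byte form C4 8C at offsets 18–19.
U+21D2 → 3-byte form E2 87 92 at offsets 20–22.
Offset 22 falls in char 8's range; it's byte 3 of E2 87 92 = 0x92.

0x92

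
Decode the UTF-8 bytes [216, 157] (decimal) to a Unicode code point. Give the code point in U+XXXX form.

Leading byte 0xD8 = 11011000 matches 110xxxxx → 2-byte sequence.
Byte 1: 0xD8 = 11011000, payload 11000 (5 bits).
Byte 2: 0x9D = 10011101 (10xxxxxx ✓), payload 011101.
Concatenate: 11000011101 = 0x61D (11 bits → U+061D).

U+061D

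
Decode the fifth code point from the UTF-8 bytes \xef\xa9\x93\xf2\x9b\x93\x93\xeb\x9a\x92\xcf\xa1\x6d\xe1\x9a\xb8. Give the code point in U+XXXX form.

U+006D

Offset 0: leading byte 0xEF = 11101111 → 3-byte char #1 = EF A9 93.
Offset 3: leading byte 0xF2 = 11110010 → 4-byte char #2 = F2 9B 93 93.
Offset 7: leading byte 0xEB = 11101011 → 3-byte char #3 = EB 9A 92.
Offset 10: leading byte 0xCF = 11001111 → 2-byte char #4 = CF A1.
Offset 12: leading byte 0x6D = 01101101 → 1-byte char #5 = 6D.
Leading byte 0x6D = 01101101 matches 0xxxxxxx → 1-byte sequence.
Byte 1: 0x6D = 01101101, payload 1101101 (7 bits).
Concatenate: 1101101 = 0x6D (7 bits → U+006D).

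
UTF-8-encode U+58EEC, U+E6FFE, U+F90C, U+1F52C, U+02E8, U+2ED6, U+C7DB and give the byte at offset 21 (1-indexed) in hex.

0xEC

1-indexed offset 21 is 0-indexed offset 20.
U+58EEC → 4-byte form F1 98 BB AC at offsets 0–3.
U+E6FFE → 4-byte form F3 A6 BF BE at offsets 4–7.
U+F90C → 3-byte form EF A4 8C at offsets 8–10.
U+1F52C → 4-byte form F0 9F 94 AC at offsets 11–14.
U+02E8 → 2-byte form CB A8 at offsets 15–16.
U+2ED6 → 3-byte form E2 BB 96 at offsets 17–19.
U+C7DB → 3-byte form EC 9F 9B at offsets 20–22.
Offset 20 falls in char 7's range; it's byte 1 of EC 9F 9B = 0xEC.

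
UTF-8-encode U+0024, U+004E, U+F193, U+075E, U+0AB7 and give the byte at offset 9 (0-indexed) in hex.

0xB7

U+0024 → 1-byte form 24 at offsets 0–0.
U+004E → 1-byte form 4E at offsets 1–1.
U+F193 → 3-byte form EF 86 93 at offsets 2–4.
U+075E → 2-byte form DD 9E at offsets 5–6.
U+0AB7 → 3-byte form E0 AA B7 at offsets 7–9.
Offset 9 falls in char 5's range; it's byte 3 of E0 AA B7 = 0xB7.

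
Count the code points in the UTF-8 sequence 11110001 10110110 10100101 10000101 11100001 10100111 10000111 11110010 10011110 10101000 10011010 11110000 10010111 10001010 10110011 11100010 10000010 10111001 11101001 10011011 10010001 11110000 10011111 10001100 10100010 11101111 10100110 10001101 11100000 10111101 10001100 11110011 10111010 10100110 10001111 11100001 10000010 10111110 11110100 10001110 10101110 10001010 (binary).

12

Byte at offset 0: 0xF1 = 11110001 → 4-byte char (#1). Advance 4.
Byte at offset 4: 0xE1 = 11100001 → 3-byte char (#2). Advance 3.
Byte at offset 7: 0xF2 = 11110010 → 4-byte char (#3). Advance 4.
Byte at offset 11: 0xF0 = 11110000 → 4-byte char (#4). Advance 4.
Byte at offset 15: 0xE2 = 11100010 → 3-byte char (#5). Advance 3.
Byte at offset 18: 0xE9 = 11101001 → 3-byte char (#6). Advance 3.
Byte at offset 21: 0xF0 = 11110000 → 4-byte char (#7). Advance 4.
Byte at offset 25: 0xEF = 11101111 → 3-byte char (#8). Advance 3.
Byte at offset 28: 0xE0 = 11100000 → 3-byte char (#9). Advance 3.
Byte at offset 31: 0xF3 = 11110011 → 4-byte char (#10). Advance 4.
Byte at offset 35: 0xE1 = 11100001 → 3-byte char (#11). Advance 3.
Byte at offset 38: 0xF4 = 11110100 → 4-byte char (#12). Advance 4.
Reached end at offset 42 after 12 code points.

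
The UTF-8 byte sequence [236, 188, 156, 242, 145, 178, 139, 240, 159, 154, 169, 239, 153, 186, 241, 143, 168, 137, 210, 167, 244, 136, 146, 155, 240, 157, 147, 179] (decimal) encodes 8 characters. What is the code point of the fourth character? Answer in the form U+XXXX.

U+F67A

Offset 0: leading byte 0xEC = 11101100 → 3-byte char #1 = EC BC 9C.
Offset 3: leading byte 0xF2 = 11110010 → 4-byte char #2 = F2 91 B2 8B.
Offset 7: leading byte 0xF0 = 11110000 → 4-byte char #3 = F0 9F 9A A9.
Offset 11: leading byte 0xEF = 11101111 → 3-byte char #4 = EF 99 BA.
Leading byte 0xEF = 11101111 matches 1110xxxx → 3-byte sequence.
Byte 1: 0xEF = 11101111, payload 1111 (4 bits).
Byte 2: 0x99 = 10011001 (10xxxxxx ✓), payload 011001.
Byte 3: 0xBA = 10111010 (10xxxxxx ✓), payload 111010.
Concatenate: 1111011001111010 = 0xF67A (16 bits → U+F67A).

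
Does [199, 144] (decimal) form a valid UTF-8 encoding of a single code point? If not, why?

Leading byte 0xC7 = 11000111 → 2-byte form.
Continuation bytes 0x90=10010000 all match 10xxxxxx.
Decoded value 0x1D0 is ≥ 0x80 (shortest form) and not a surrogate.

valid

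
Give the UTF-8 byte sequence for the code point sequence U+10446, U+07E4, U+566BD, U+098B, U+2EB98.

F0 90 91 86 DF A4 F1 96 9A BD E0 A6 8B F0 AE AE 98

U+10446: 4-byte form → F0 90 91 86.
U+07E4: 2-byte form → DF A4.
U+566BD: 4-byte form → F1 96 9A BD.
U+098B: 3-byte form → E0 A6 8B.
U+2EB98: 4-byte form → F0 AE AE 98.
Concatenated (17 bytes): F0 90 91 86 DF A4 F1 96 9A BD E0 A6 8B F0 AE AE 98.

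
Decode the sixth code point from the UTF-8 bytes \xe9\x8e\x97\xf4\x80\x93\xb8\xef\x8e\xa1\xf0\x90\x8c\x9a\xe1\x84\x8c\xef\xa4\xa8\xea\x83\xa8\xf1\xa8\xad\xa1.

Offset 0: leading byte 0xE9 = 11101001 → 3-byte char #1 = E9 8E 97.
Offset 3: leading byte 0xF4 = 11110100 → 4-byte char #2 = F4 80 93 B8.
Offset 7: leading byte 0xEF = 11101111 → 3-byte char #3 = EF 8E A1.
Offset 10: leading byte 0xF0 = 11110000 → 4-byte char #4 = F0 90 8C 9A.
Offset 14: leading byte 0xE1 = 11100001 → 3-byte char #5 = E1 84 8C.
Offset 17: leading byte 0xEF = 11101111 → 3-byte char #6 = EF A4 A8.
Leading byte 0xEF = 11101111 matches 1110xxxx → 3-byte sequence.
Byte 1: 0xEF = 11101111, payload 1111 (4 bits).
Byte 2: 0xA4 = 10100100 (10xxxxxx ✓), payload 100100.
Byte 3: 0xA8 = 10101000 (10xxxxxx ✓), payload 101000.
Concatenate: 1111100100101000 = 0xF928 (16 bits → U+F928).

U+F928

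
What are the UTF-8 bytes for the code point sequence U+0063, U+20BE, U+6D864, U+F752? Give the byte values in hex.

63 E2 82 BE F1 AD A1 A4 EF 9D 92

U+0063: 1-byte form → 63.
U+20BE: 3-byte form → E2 82 BE.
U+6D864: 4-byte form → F1 AD A1 A4.
U+F752: 3-byte form → EF 9D 92.
Concatenated (11 bytes): 63 E2 82 BE F1 AD A1 A4 EF 9D 92.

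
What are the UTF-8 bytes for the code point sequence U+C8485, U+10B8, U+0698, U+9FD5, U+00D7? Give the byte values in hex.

U+C8485: 4-byte form → F3 88 92 85.
U+10B8: 3-byte form → E1 82 B8.
U+0698: 2-byte form → DA 98.
U+9FD5: 3-byte form → E9 BF 95.
U+00D7: 2-byte form → C3 97.
Concatenated (14 bytes): F3 88 92 85 E1 82 B8 DA 98 E9 BF 95 C3 97.

F3 88 92 85 E1 82 B8 DA 98 E9 BF 95 C3 97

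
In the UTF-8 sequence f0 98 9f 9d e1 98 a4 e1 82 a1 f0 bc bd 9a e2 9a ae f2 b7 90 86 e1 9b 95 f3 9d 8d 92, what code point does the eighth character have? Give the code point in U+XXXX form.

U+DD352

Offset 0: leading byte 0xF0 = 11110000 → 4-byte char #1 = F0 98 9F 9D.
Offset 4: leading byte 0xE1 = 11100001 → 3-byte char #2 = E1 98 A4.
Offset 7: leading byte 0xE1 = 11100001 → 3-byte char #3 = E1 82 A1.
Offset 10: leading byte 0xF0 = 11110000 → 4-byte char #4 = F0 BC BD 9A.
Offset 14: leading byte 0xE2 = 11100010 → 3-byte char #5 = E2 9A AE.
Offset 17: leading byte 0xF2 = 11110010 → 4-byte char #6 = F2 B7 90 86.
Offset 21: leading byte 0xE1 = 11100001 → 3-byte char #7 = E1 9B 95.
Offset 24: leading byte 0xF3 = 11110011 → 4-byte char #8 = F3 9D 8D 92.
Leading byte 0xF3 = 11110011 matches 11110xxx → 4-byte sequence.
Byte 1: 0xF3 = 11110011, payload 011 (3 bits).
Byte 2: 0x9D = 10011101 (10xxxxxx ✓), payload 011101.
Byte 3: 0x8D = 10001101 (10xxxxxx ✓), payload 001101.
Byte 4: 0x92 = 10010010 (10xxxxxx ✓), payload 010010.
Concatenate: 011011101001101010010 = 0xDD352 (21 bits → U+DD352).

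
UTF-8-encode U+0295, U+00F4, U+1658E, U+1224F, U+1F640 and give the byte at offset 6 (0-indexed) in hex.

0x96

U+0295 → 2-byte form CA 95 at offsets 0–1.
U+00F4 → 2-byte form C3 B4 at offsets 2–3.
U+1658E → 4-byte form F0 96 96 8E at offsets 4–7.
Offset 6 falls in char 3's range; it's byte 3 of F0 96 96 8E = 0x96.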